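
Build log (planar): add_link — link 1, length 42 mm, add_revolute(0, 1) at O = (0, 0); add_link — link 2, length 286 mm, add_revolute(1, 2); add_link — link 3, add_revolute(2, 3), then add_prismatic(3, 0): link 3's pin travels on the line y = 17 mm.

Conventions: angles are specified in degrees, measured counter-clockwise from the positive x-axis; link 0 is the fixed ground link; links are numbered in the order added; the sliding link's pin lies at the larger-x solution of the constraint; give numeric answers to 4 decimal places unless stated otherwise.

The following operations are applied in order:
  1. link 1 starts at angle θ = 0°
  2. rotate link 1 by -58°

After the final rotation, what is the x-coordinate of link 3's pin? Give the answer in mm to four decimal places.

geometry: r = 42 mm, L = 286 mm, e = 17 mm; θ starts at 0°
rotate link 1 by -58°: θ ← 0° -58° = -58°
crank pin P = (r cos θ, r sin θ) = (22.256609, -35.618020)
h = r sin θ − e = -35.618020 − 17 = -52.618020
x = r cos θ + √(L² − h²) = 22.256609 + 281.118025 = 303.374634

303.3746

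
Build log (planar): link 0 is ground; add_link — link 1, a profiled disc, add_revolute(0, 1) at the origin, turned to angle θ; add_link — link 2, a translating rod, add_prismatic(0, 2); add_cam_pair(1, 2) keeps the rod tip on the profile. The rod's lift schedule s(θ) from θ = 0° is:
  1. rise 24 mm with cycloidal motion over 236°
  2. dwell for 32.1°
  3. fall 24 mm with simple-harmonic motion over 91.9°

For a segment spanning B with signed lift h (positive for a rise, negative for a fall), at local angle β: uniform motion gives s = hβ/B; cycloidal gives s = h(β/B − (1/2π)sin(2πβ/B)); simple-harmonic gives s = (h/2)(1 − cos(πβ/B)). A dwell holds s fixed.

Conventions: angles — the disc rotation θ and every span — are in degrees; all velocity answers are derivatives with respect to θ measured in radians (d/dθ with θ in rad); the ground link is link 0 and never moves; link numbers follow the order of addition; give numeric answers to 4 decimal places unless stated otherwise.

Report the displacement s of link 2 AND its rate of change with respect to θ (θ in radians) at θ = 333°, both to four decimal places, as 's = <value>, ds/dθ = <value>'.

seg 1 [0°–236°] cycloidal, h=24: full span → s += 24 → s = 24.0000
seg 2 [236°–268.1°] dwell: s stays 24.0000
seg 3 [268.1°–360°] simple-harmonic, h=-24: θ=333° here. β=64.9, B=91.9. -24/2·(1 − cos(π·0.7062)) = -19.2412 → s = 4.7588
velocity in seg [268.1°–360°] (simple-harmonic), θ in radians: β = 64.9° = 1.1327 rad, B = 91.9° = 1.6040 rad; ds/dθ = (πh/(2B)) sin(πβ/B) = (π·(-24)/(2·1.6040)) sin(π·0.7062) = -18.742193 mm/rad

s = 4.7588, ds/dθ = -18.7422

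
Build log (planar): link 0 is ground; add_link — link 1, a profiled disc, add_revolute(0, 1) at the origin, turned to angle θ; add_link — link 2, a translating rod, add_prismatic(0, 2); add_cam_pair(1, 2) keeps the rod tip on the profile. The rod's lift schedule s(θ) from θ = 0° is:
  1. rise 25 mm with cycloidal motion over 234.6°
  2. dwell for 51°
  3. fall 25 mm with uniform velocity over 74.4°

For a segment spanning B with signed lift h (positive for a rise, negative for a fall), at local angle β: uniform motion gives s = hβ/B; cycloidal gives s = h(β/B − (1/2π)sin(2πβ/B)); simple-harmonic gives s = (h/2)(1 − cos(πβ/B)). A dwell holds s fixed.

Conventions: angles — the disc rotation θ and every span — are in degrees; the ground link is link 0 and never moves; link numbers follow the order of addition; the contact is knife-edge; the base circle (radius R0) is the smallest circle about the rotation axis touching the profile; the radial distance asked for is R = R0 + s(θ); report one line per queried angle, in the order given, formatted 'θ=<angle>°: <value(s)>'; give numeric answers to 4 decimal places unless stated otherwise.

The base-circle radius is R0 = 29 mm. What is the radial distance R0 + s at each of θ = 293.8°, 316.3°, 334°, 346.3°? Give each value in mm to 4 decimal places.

seg 1 [0°–234.6°] cycloidal, h=25: full span → s += 25 → s = 25.0000
seg 2 [234.6°–285.6°] dwell: s stays 25.0000
seg 3 [285.6°–360°] uniform, h=-25: θ=293.8° here. β=8.2, B=74.4. -25·8.2/74.4 = -2.7554 → s = 22.2446
seg 3 [285.6°–360°] uniform, h=-25: θ=316.3° here. β=30.7, B=74.4. -25·30.7/74.4 = -10.3159 → s = 14.6841
seg 3 [285.6°–360°] uniform, h=-25: θ=334° here. β=48.4, B=74.4. -25·48.4/74.4 = -16.2634 → s = 8.7366
seg 3 [285.6°–360°] uniform, h=-25: θ=346.3° here. β=60.7, B=74.4. -25·60.7/74.4 = -20.3965 → s = 4.6035
θ=293.8°: R = R0 + s = 29 + 22.2446 = 51.2446
θ=316.3°: R = R0 + s = 29 + 14.6841 = 43.6841
θ=334°: R = R0 + s = 29 + 8.7366 = 37.7366
θ=346.3°: R = R0 + s = 29 + 4.6035 = 33.6035

θ=293.8°: 51.2446
θ=316.3°: 43.6841
θ=334°: 37.7366
θ=346.3°: 33.6035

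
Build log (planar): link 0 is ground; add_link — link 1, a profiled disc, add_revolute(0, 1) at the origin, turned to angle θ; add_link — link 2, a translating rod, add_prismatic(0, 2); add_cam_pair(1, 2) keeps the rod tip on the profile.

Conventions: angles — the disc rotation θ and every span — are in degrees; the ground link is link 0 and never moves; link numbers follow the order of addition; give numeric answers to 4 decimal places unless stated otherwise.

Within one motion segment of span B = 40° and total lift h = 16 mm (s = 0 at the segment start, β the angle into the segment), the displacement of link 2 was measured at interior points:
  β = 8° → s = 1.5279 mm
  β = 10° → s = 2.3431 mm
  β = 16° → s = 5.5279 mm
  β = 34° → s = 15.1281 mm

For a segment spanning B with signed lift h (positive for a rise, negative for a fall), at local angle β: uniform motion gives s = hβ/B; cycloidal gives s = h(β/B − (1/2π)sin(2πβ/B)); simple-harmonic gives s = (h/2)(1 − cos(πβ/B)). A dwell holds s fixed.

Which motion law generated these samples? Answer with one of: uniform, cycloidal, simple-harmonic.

candidates at β/B = r: uniform s = h·r (linear in β); cycloidal s = h·(r − sin(2πr)/(2π)); simple-harmonic s = (h/2)(1 − cos(πr))
β=8°: printed 1.5279 | uniform 3.2000, cycloidal 0.7782, simple-harmonic 1.5279
β=10°: printed 2.3431 | uniform 4.0000, cycloidal 1.4535, simple-harmonic 2.3431
β=16°: printed 5.5279 | uniform 6.4000, cycloidal 4.9032, simple-harmonic 5.5279
β=34°: printed 15.1281 | uniform 13.6000, cycloidal 15.6601, simple-harmonic 15.1281
only one law matches every sample → simple-harmonic

simple-harmonic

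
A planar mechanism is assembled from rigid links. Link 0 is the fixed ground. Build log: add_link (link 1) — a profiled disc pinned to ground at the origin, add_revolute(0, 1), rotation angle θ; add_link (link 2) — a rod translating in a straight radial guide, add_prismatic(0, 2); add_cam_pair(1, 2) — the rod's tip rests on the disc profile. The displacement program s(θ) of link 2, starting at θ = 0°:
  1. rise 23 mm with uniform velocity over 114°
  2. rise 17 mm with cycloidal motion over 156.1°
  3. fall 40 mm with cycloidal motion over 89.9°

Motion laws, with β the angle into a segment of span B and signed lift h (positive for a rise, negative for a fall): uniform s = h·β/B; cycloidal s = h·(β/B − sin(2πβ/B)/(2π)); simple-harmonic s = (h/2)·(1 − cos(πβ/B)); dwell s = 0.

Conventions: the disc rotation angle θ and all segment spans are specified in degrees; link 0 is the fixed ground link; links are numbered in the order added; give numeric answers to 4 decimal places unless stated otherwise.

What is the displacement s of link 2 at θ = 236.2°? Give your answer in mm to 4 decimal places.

seg 1 [0°–114°] uniform, h=23: full span → s += 23 → s = 23.0000
seg 2 [114°–270.1°] cycloidal, h=17: θ=236.2° here. β=122.2, B=156.1. 17·(0.7828 − sin(2π·0.7828)/(2π)) = 15.9564 → s = 38.9564

38.9564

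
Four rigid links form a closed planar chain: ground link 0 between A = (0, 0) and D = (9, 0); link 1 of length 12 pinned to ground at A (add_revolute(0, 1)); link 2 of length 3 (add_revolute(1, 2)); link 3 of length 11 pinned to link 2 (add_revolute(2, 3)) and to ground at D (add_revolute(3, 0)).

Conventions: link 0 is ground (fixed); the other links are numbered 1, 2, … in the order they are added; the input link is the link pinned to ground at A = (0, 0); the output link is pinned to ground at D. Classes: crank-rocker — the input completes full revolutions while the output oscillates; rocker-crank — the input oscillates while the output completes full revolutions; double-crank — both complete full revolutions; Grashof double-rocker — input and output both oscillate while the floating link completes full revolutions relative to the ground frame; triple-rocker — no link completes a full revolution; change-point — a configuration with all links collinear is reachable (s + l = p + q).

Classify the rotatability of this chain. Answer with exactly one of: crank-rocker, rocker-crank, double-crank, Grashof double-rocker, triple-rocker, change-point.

lengths: ground=9, input=12, coupler=3, output=11
sorted: s=3 (shortest), l=12 (longest), p+q=20
s + l = 15 vs p + q = 20
s + l < p + q (Grashof) with shortest = coupler link → Grashof double-rocker

Grashof double-rocker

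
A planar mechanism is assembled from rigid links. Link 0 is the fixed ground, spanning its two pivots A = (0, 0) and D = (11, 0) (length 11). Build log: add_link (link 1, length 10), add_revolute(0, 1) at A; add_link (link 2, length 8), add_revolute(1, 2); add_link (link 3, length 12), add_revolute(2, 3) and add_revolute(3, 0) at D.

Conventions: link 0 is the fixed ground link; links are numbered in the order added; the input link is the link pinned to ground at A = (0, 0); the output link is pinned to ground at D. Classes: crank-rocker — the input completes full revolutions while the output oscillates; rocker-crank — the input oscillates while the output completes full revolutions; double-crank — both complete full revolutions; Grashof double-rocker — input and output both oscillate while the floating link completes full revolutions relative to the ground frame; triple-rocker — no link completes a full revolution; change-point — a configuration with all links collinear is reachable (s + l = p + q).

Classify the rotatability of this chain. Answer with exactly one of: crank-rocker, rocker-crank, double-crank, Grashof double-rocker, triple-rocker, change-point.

lengths: ground=11, input=10, coupler=8, output=12
sorted: s=8 (shortest), l=12 (longest), p+q=21
s + l = 20 vs p + q = 21
s + l < p + q (Grashof) with shortest = coupler link → Grashof double-rocker

Grashof double-rocker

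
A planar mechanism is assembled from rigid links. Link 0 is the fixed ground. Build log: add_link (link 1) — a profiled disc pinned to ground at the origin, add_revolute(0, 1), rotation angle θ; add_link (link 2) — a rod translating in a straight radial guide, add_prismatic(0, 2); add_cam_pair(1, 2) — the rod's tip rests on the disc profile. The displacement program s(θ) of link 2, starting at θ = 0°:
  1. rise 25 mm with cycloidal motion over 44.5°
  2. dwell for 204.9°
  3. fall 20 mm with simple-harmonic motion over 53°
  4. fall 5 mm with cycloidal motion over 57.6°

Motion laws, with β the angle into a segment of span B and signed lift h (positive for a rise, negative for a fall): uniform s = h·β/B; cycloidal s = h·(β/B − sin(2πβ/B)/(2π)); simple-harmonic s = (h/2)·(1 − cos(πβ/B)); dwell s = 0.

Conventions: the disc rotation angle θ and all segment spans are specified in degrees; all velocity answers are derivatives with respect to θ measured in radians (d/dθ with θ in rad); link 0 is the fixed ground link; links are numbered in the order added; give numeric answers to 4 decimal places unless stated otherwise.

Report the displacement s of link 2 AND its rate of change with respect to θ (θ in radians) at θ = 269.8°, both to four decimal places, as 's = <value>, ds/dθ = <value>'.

seg 1 [0°–44.5°] cycloidal, h=25: full span → s += 25 → s = 25.0000
seg 2 [44.5°–249.4°] dwell: s stays 25.0000
seg 3 [249.4°–302.4°] simple-harmonic, h=-20: θ=269.8° here. β=20.4, B=53. -20/2·(1 − cos(π·0.3849)) = -6.4625 → s = 18.5375
velocity in seg [249.4°–302.4°] (simple-harmonic), θ in radians: β = 20.4° = 0.3560 rad, B = 53° = 0.9250 rad; ds/dθ = (πh/(2B)) sin(πβ/B) = (π·(-20)/(2·0.9250)) sin(π·0.3849) = -31.766238 mm/rad

s = 18.5375, ds/dθ = -31.7662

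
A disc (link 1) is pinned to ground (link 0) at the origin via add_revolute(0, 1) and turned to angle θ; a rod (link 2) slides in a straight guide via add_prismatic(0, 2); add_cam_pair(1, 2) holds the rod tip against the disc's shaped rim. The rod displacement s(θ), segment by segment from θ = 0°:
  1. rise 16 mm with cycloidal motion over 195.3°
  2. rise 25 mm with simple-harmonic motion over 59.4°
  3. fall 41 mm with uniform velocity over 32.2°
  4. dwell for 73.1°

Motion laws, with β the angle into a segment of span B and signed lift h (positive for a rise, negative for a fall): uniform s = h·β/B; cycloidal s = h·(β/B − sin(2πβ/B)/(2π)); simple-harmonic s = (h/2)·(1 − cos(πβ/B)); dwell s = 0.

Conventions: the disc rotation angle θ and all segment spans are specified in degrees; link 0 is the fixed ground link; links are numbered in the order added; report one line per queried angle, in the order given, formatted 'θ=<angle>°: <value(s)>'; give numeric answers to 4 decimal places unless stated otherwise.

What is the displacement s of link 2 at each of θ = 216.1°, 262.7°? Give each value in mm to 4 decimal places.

segment 1 (0° to 195.3°, cycloidal, h = 16) is passed completely: s = 0.0000 + (16) = 16.0000
θ = 216.1° falls in segment 2 (195.3° to 254.7°, simple-harmonic, h = 25): β = 216.1 − 195.3 = 20.8°, B = 59.4°; Δs = 25/2·(1 − cos(π·0.3502)) = 6.8310; s = 16.0000 + 6.8310 = 22.8310
segment 2 (195.3° to 254.7°, simple-harmonic, h = 25) is passed completely: s = 16.0000 + (25) = 41.0000
θ = 262.7° falls in segment 3 (254.7° to 286.9°, uniform, h = -41): β = 262.7 − 254.7 = 8°, B = 32.2°; Δs = -41·8/32.2 = -10.1863; s = 41.0000 − 10.1863 = 30.8137

θ=216.1°: 22.8310
θ=262.7°: 30.8137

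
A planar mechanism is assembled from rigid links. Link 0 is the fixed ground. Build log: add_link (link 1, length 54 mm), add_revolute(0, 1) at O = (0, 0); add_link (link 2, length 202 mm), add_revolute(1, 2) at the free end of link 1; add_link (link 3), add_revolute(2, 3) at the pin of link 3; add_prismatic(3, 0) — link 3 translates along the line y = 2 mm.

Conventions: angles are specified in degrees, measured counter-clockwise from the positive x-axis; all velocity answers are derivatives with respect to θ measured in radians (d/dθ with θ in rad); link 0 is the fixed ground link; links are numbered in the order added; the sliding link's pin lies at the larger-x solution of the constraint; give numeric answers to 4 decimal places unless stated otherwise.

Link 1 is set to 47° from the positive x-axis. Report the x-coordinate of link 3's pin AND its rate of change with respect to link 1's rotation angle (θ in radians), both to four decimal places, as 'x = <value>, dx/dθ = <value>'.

geometry: r = 54 mm, L = 202 mm, e = 2 mm
crank pin P = (r cos θ, r sin θ) = (36.827911, 39.493100)
h = r sin θ − e = 39.493100 − 2 = 37.493100
x = r cos θ + √(L² − h²) = 36.827911 + 198.489968 = 235.317880
dx/dθ = −r sin θ − h·r cos θ/√(L² − h²) (θ in radians; h = 37.493100) = -46.449585

x = 235.3179, dx/dθ = -46.4496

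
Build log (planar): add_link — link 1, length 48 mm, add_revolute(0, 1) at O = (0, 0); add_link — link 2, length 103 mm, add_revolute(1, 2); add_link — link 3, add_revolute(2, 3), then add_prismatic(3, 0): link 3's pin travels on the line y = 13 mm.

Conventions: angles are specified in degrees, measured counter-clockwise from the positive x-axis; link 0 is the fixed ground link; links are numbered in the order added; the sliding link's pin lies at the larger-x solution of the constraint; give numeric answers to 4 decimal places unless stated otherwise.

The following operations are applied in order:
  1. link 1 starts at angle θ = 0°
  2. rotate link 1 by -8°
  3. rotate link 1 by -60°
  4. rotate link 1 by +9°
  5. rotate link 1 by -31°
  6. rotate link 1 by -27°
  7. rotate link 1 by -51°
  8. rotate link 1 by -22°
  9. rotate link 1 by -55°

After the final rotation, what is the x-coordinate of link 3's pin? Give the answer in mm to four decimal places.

geometry: r = 48 mm, L = 103 mm, e = 13 mm; θ starts at 0°
rotate link 1 by -8°: θ ← 0° -8° = -8°
rotate link 1 by -60°: θ ← -8° -60° = -68°
rotate link 1 by +9°: θ ← -68° +9° = -59°
rotate link 1 by -31°: θ ← -59° -31° = -90°
rotate link 1 by -27°: θ ← -90° -27° = -117°
rotate link 1 by -51°: θ ← -117° -51° = -168°
rotate link 1 by -22°: θ ← -168° -22° = -190°
rotate link 1 by -55°: θ ← -190° -55° = -245°
crank pin P = (r cos θ, r sin θ) = (-20.285677, 43.502774)
h = r sin θ − e = 43.502774 − 13 = 30.502774
x = r cos θ + √(L² − h²) = -20.285677 + 98.379778 = 78.094102

78.0941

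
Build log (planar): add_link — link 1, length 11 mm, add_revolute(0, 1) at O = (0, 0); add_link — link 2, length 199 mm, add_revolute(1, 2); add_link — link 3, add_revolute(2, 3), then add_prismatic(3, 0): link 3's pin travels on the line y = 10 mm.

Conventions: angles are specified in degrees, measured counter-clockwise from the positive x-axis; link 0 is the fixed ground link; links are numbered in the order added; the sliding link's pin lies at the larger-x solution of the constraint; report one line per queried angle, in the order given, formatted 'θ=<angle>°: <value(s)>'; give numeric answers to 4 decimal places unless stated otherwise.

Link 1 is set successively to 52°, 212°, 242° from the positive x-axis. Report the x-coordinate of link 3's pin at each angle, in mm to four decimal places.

geometry: r = 11 mm, L = 199 mm, e = 10 mm
θ=52°: crank pin P = (r cos θ, r sin θ) = (6.772276, 8.668118)
θ=52°: h = r sin θ − e = 8.668118 − 10 = -1.331882
θ=52°: x = r cos θ + √(L² − h²) = 6.772276 + 198.995543 = 205.767819
θ=212°: crank pin P = (r cos θ, r sin θ) = (-9.328529, -5.829112)
θ=212°: h = r sin θ − e = -5.829112 − 10 = -15.829112
θ=212°: x = r cos θ + √(L² − h²) = -9.328529 + 198.369451 = 189.040922
θ=242°: crank pin P = (r cos θ, r sin θ) = (-5.164187, -9.712424)
θ=242°: h = r sin θ − e = -9.712424 − 10 = -19.712424
θ=242°: x = r cos θ + √(L² − h²) = -5.164187 + 198.021262 = 192.857075

θ=52°: 205.7678
θ=212°: 189.0409
θ=242°: 192.8571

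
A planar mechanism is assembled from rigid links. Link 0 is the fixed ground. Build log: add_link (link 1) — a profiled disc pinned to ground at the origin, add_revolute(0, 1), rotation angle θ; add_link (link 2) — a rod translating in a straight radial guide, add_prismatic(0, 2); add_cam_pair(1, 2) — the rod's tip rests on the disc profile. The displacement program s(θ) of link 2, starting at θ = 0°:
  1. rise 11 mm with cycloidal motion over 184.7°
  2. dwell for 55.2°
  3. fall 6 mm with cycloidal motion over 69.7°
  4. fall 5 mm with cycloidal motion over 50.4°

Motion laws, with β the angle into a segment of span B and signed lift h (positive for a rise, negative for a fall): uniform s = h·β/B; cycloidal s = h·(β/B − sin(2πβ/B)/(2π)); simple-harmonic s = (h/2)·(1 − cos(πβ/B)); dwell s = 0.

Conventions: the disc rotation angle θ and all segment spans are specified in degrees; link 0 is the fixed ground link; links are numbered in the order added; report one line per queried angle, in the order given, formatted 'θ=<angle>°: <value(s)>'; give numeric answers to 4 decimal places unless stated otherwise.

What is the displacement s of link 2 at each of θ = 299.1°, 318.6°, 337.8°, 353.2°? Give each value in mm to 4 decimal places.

seg 1 [0°–184.7°] cycloidal, h=11: full span → s += 11 → s = 11.0000
seg 2 [184.7°–239.9°] dwell: s stays 11.0000
seg 3 [239.9°–309.6°] cycloidal, h=-6: θ=299.1° here. β=59.2, B=69.7. -6·(0.8494 − sin(2π·0.8494)/(2π)) = -5.8710 → s = 5.1290
seg 3 [239.9°–309.6°] cycloidal, h=-6: full span → s += -6 → s = 5.0000
seg 4 [309.6°–360°] cycloidal, h=-5: θ=318.6° here. β=9, B=50.4. -5·(0.1786 − sin(2π·0.1786)/(2π)) = -0.1759 → s = 4.8241
seg 4 [309.6°–360°] cycloidal, h=-5: θ=337.8° here. β=28.2, B=50.4. -5·(0.5595 − sin(2π·0.5595)/(2π)) = -3.0883 → s = 1.9117
seg 4 [309.6°–360°] cycloidal, h=-5: θ=353.2° here. β=43.6, B=50.4. -5·(0.8651 − sin(2π·0.8651)/(2π)) = -4.9221 → s = 0.0779

θ=299.1°: 5.1290
θ=318.6°: 4.8241
θ=337.8°: 1.9117
θ=353.2°: 0.0779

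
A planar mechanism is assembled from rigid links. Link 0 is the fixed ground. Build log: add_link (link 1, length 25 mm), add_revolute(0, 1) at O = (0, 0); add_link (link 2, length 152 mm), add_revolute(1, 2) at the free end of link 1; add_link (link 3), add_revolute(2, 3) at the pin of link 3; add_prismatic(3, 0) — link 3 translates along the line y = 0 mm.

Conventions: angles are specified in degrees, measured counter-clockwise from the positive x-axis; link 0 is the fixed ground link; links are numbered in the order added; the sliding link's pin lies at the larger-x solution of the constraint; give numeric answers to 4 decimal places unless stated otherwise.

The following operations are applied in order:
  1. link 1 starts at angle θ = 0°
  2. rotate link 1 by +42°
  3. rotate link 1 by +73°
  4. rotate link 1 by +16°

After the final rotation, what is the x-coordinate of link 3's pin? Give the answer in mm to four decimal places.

geometry: r = 25 mm, L = 152 mm, e = 0 mm; θ starts at 0°
rotate link 1 by +42°: θ ← 0° +42° = 42°
rotate link 1 by +73°: θ ← 42° +73° = 115°
rotate link 1 by +16°: θ ← 115° +16° = 131°
crank pin P = (r cos θ, r sin θ) = (-16.401476, 18.867740)
h = r sin θ − e = 18.867740 − 0 = 18.867740
x = r cos θ + √(L² − h²) = -16.401476 + 150.824429 = 134.422953

134.4230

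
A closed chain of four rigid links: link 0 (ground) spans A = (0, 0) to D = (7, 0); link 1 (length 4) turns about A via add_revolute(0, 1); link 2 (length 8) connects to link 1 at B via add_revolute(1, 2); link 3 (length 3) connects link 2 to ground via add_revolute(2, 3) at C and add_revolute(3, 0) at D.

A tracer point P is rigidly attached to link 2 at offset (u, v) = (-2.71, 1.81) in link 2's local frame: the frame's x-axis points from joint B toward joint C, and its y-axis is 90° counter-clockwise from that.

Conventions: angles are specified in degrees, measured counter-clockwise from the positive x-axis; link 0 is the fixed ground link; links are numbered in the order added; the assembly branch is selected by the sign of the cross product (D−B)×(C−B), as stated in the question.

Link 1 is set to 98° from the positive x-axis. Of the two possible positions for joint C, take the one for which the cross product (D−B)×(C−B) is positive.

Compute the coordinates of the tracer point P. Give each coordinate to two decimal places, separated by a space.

A=(0,0), D=(7.00,0)
B = A + 4.00·(cos98°, sin98°) = (-0.5567, 3.9611)
|BD| = 8.5319
circle(B,8.00) ∩ circle(D,3.00): a=7.4892, h=2.8129
  candidates: C₊=(7.3824,2.9755) cross=24.000; C₋=(4.7705,-2.0073) cross=-24.000
  branch + wants cross > 0 → take C=(7.3824,2.9755) (cross=24.000)
ex = (C−B)/|BC| = (0.9924,-0.1232); ey = (0.1232,0.9924)
P = B + -2.71·ex + 1.81·ey = (-3.0231,6.0911)

-3.02 6.09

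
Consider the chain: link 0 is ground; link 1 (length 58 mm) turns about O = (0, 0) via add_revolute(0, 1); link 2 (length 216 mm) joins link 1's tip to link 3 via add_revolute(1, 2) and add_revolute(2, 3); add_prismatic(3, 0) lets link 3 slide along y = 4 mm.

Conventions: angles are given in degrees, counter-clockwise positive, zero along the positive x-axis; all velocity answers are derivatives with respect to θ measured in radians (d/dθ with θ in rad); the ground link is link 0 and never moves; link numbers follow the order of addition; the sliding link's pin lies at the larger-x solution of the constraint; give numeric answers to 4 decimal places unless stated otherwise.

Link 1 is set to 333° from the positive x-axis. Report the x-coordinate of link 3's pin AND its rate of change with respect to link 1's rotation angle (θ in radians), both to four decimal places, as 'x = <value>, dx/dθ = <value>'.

geometry: r = 58 mm, L = 216 mm, e = 4 mm
crank pin P = (r cos θ, r sin θ) = (51.678378, -26.331449)
h = r sin θ − e = -26.331449 − 4 = -30.331449
x = r cos θ + √(L² − h²) = 51.678378 + 213.859775 = 265.538153
dx/dθ = −r sin θ − h·r cos θ/√(L² − h²) (θ in radians; h = -30.331449) = 33.660925

x = 265.5382, dx/dθ = 33.6609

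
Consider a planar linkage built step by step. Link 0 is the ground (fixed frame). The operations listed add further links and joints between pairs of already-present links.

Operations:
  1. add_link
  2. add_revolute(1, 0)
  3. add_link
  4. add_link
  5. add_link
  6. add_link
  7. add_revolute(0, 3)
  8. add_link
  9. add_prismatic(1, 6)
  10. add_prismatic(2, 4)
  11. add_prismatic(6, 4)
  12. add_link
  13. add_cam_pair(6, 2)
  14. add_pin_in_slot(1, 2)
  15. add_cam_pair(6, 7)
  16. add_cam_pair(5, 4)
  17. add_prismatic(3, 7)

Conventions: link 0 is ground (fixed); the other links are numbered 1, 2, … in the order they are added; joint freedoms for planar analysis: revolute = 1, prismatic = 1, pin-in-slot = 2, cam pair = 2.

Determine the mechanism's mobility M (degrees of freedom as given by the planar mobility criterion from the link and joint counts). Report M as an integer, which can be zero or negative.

ground; <1,0,0>
#1 <2,0,0>
R:1↔0 J1 <2,1,0>
#2 <3,1,0>
#3 <4,1,0>
#4 <5,1,0>
#5 <6,1,0>
R:0↔3 J1 <6,2,0>
#6 <7,2,0>
P:1↔6 J1 <7,3,0>
P:2↔4 J1 <7,4,0>
P:6↔4 J1 <7,5,0>
#7 <8,5,0>
C:6↔2 J2 <8,5,1>
PS:1↔2 J2 <8,5,2>
C:6↔7 J2 <8,5,3>
C:5↔4 J2 <8,5,4>
P:3↔7 J1 <8,6,4>
3×7 − 2×6 − 1×4 = 5

M = 5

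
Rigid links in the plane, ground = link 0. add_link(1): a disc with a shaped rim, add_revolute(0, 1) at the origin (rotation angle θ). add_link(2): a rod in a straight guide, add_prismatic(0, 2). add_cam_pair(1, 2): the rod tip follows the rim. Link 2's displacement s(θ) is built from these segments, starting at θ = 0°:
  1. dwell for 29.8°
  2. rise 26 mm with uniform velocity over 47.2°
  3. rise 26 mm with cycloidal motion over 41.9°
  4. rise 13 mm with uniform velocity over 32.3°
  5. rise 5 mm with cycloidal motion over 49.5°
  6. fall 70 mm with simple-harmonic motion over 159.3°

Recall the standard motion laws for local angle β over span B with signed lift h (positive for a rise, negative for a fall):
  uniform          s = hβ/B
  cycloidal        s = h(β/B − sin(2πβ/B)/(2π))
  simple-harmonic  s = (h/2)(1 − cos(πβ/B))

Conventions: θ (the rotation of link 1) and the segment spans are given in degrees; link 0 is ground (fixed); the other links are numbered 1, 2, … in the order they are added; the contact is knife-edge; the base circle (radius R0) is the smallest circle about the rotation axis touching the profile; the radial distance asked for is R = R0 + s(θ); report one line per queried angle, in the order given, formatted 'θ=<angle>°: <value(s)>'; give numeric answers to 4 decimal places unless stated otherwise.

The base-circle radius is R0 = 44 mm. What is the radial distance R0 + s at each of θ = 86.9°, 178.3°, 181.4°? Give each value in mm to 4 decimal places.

segment 1 (0° to 29.8°, dwell): s unchanged at 0.0000
segment 2 (29.8° to 77°, uniform, h = 26) is passed completely: s = 0.0000 + (26) = 26.0000
θ = 86.9° falls in segment 3 (77° to 118.9°, cycloidal, h = 26): β = 86.9 − 77 = 9.9°, B = 41.9°; Δs = 26·(0.2363 − sin(2π·0.2363)/(2π)) = 2.0205; s = 26.0000 + 2.0205 = 28.0205
segment 3 (77° to 118.9°, cycloidal, h = 26) is passed completely: s = 26.0000 + (26) = 52.0000
segment 4 (118.9° to 151.2°, uniform, h = 13) is passed completely: s = 52.0000 + (13) = 65.0000
θ = 178.3° falls in segment 5 (151.2° to 200.7°, cycloidal, h = 5): β = 178.3 − 151.2 = 27.1°, B = 49.5°; Δs = 5·(0.5475 − sin(2π·0.5475)/(2π)) = 2.9712; s = 65.0000 + 2.9712 = 67.9712
θ = 181.4° falls in segment 5 (151.2° to 200.7°, cycloidal, h = 5): β = 181.4 − 151.2 = 30.2°, B = 49.5°; Δs = 5·(0.6101 − sin(2π·0.6101)/(2π)) = 3.5581; s = 65.0000 + 3.5581 = 68.5581
θ=86.9°: R = R0 + s = 44 + 28.0205 = 72.0205
θ=178.3°: R = R0 + s = 44 + 67.9712 = 111.9712
θ=181.4°: R = R0 + s = 44 + 68.5581 = 112.5581

θ=86.9°: 72.0205
θ=178.3°: 111.9712
θ=181.4°: 112.5581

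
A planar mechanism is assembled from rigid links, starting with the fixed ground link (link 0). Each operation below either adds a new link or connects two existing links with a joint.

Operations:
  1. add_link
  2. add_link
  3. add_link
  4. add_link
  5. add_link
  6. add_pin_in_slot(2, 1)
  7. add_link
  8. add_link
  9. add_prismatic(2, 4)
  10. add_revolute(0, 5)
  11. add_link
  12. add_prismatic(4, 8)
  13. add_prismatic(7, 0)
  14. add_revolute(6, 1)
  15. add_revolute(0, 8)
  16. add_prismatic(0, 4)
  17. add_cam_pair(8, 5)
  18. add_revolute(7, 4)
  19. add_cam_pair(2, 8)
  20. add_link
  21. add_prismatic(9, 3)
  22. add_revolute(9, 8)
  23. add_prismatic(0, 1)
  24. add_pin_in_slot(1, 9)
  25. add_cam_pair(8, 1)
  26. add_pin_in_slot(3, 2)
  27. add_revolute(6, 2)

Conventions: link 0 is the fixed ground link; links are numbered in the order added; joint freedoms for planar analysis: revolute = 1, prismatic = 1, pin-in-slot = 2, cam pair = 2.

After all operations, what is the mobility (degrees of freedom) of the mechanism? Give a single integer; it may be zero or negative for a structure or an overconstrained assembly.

link 0 = ground. State L|J1|J2 = 1|0|0
+link1  2|0|0
+link2  3|0|0
+link3  4|0|0
+link4  5|0|0
+link5  6|0|0
PS(2,1) f=2→J2  6|0|1
+link6  7|0|1
+link7  8|0|1
P(2,4) f=1→J1  8|1|1
R(0,5) f=1→J1  8|2|1
+link8  9|2|1
P(4,8) f=1→J1  9|3|1
P(7,0) f=1→J1  9|4|1
R(6,1) f=1→J1  9|5|1
R(0,8) f=1→J1  9|6|1
P(0,4) f=1→J1  9|7|1
C(8,5) f=2→J2  9|7|2
R(7,4) f=1→J1  9|8|2
C(2,8) f=2→J2  9|8|3
+link9  10|8|3
P(9,3) f=1→J1  10|9|3
R(9,8) f=1→J1  10|10|3
P(0,1) f=1→J1  10|11|3
PS(1,9) f=2→J2  10|11|4
C(8,1) f=2→J2  10|11|5
PS(3,2) f=2→J2  10|11|6
R(6,2) f=1→J1  10|12|6
M = 3(10−1)−2·12−6 = 27−24−6 = -3

M = -3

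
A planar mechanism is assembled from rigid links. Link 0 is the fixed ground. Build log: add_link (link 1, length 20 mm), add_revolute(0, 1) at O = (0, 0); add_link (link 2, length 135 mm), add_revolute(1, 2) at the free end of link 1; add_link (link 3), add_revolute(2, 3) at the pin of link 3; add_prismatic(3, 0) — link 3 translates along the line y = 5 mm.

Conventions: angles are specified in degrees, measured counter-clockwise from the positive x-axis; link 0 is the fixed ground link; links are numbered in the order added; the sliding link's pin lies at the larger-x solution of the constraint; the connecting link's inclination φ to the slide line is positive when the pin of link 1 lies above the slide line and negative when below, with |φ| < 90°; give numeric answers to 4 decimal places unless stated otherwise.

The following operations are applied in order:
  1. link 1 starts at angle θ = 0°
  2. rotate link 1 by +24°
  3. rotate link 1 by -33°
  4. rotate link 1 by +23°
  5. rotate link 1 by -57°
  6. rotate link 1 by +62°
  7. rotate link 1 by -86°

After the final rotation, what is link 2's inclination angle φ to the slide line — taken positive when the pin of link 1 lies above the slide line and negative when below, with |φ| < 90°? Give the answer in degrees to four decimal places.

geometry: r = 20 mm, L = 135 mm, e = 5 mm; θ starts at 0°
rotate link 1 by +24°: θ ← 0° +24° = 24°
rotate link 1 by -33°: θ ← 24° -33° = -9°
rotate link 1 by +23°: θ ← -9° +23° = 14°
rotate link 1 by -57°: θ ← 14° -57° = -43°
rotate link 1 by +62°: θ ← -43° +62° = 19°
rotate link 1 by -86°: θ ← 19° -86° = -67°
h = r sin θ − e = -18.410097 − 5 = -23.410097
sin φ = h / L = -23.410097 / 135 = -0.17340813
φ = arcsin(-0.17340813) = -9.986034°

-9.9860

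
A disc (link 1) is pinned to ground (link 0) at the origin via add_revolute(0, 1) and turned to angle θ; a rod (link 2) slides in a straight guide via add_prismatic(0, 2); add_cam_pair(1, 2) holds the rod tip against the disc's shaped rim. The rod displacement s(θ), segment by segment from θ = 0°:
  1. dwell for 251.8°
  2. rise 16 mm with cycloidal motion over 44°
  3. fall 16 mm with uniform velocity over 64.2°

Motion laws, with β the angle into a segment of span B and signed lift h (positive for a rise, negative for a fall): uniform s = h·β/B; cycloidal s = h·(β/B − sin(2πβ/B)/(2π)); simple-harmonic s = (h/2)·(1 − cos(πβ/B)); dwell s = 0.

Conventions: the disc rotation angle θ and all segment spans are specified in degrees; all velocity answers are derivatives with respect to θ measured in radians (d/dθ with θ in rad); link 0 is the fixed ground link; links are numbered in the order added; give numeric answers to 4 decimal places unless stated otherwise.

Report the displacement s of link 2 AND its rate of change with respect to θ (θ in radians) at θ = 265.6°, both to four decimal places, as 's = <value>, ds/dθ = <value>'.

segment 1 (0° to 251.8°, dwell): s unchanged at 0.0000
θ = 265.6° falls in segment 2 (251.8° to 295.8°, cycloidal, h = 16): β = 265.6 − 251.8 = 13.8°, B = 44°; Δs = 16·(0.3136 − sin(2π·0.3136)/(2π)) = 2.6726; s = 0.0000 + 2.6726 = 2.6726
velocity in seg [251.8°–295.8°] (cycloidal), θ in radians: β = 13.8° = 0.2409 rad, B = 44° = 0.7679 rad; ds/dθ = (h/B)(1 − cos(2πβ/B)) = (16/0.7679)(1 − cos(2π·0.3136)) = 28.945205 mm/rad

s = 2.6726, ds/dθ = 28.9452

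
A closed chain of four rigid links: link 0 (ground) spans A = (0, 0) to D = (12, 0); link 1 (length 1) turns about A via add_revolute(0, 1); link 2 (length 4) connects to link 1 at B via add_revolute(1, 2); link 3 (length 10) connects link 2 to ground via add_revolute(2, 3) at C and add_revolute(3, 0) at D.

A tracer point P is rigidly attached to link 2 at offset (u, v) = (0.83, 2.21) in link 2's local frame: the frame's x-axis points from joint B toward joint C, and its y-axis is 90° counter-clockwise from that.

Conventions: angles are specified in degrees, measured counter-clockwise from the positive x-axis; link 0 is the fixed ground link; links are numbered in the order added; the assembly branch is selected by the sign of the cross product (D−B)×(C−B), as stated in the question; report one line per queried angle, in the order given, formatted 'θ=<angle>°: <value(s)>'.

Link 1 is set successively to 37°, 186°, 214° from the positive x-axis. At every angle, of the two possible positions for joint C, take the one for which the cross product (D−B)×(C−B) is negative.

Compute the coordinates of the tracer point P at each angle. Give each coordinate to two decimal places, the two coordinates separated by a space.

A=(0,0), D=(12.00,0)
θ=37°: B = A + 1.00·(cos37°, sin37°) = (0.7986, 0.6018)
θ=37°: |BD| = 11.2175
θ=37°: circle(B,4.00) ∩ circle(D,10.00): a=1.8646, h=3.5388
θ=37°:   candidates: C₊=(2.8504,4.0355) cross=39.697; C₋=(2.4707,-3.0319) cross=-39.697
θ=37°:   branch - wants cross < 0 → take C=(2.4707,-3.0319) (cross=-39.697)
θ=37°: ex = (C−B)/|BC| = (0.4180,-0.9084); ey = (0.9084,0.4180)
θ=37°: P = B + 0.83·ex + 2.21·ey = (3.1532,0.7716)
θ=186°: B = A + 1.00·(cos186°, sin186°) = (-0.9945, -0.1045)
θ=186°: |BD| = 12.9949
θ=186°: circle(B,4.00) ∩ circle(D,10.00): a=3.2654, h=2.3102
θ=186°:   candidates: C₊=(2.2522,2.2318) cross=30.020; C₋=(2.2894,-2.3884) cross=-30.020
θ=186°:   branch - wants cross < 0 → take C=(2.2894,-2.3884) (cross=-30.020)
θ=186°: ex = (C−B)/|BC| = (0.8210,-0.5710); ey = (0.5710,0.8210)
θ=186°: P = B + 0.83·ex + 2.21·ey = (0.9487,1.2359)
θ=214°: B = A + 1.00·(cos214°, sin214°) = (-0.8290, -0.5592)
θ=214°: |BD| = 12.8412
θ=214°: circle(B,4.00) ∩ circle(D,10.00): a=3.1499, h=2.4654
θ=214°:   candidates: C₊=(2.2105,2.0410) cross=31.659; C₋=(2.4252,-2.8851) cross=-31.659
θ=214°:   branch - wants cross < 0 → take C=(2.4252,-2.8851) (cross=-31.659)
θ=214°: ex = (C−B)/|BC| = (0.8136,-0.5815); ey = (0.5815,0.8136)
θ=214°: P = B + 0.83·ex + 2.21·ey = (1.1313,0.7562)

θ=37°: 3.15 0.77
θ=186°: 0.95 1.24
θ=214°: 1.13 0.76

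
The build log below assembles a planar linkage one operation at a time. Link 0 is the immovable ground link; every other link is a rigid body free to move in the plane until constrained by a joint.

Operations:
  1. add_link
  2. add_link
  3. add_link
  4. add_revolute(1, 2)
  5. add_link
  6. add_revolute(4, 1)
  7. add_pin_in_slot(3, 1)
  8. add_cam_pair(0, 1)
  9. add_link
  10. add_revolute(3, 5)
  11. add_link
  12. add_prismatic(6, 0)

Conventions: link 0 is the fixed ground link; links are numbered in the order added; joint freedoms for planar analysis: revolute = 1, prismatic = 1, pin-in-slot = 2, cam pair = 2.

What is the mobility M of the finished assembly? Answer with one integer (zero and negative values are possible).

L=1 J1=0 J2=0
add link → L=2 J1=0 J2=0
add link → L=3 J1=0 J2=0
add link → L=4 J1=0 J2=0
R@1,2 dof=1 J1 → L=4 J1=1 J2=0
add link → L=5 J1=1 J2=0
R@4,1 dof=1 J1 → L=5 J1=2 J2=0
PS@3,1 dof=2 J2 → L=5 J1=2 J2=1
C@0,1 dof=2 J2 → L=5 J1=2 J2=2
add link → L=6 J1=2 J2=2
R@3,5 dof=1 J1 → L=6 J1=3 J2=2
add link → L=7 J1=3 J2=2
P@6,0 dof=1 J1 → L=7 J1=4 J2=2
M=3(L−1)−2J1−J2=3·6−2·4−2=8

M = 8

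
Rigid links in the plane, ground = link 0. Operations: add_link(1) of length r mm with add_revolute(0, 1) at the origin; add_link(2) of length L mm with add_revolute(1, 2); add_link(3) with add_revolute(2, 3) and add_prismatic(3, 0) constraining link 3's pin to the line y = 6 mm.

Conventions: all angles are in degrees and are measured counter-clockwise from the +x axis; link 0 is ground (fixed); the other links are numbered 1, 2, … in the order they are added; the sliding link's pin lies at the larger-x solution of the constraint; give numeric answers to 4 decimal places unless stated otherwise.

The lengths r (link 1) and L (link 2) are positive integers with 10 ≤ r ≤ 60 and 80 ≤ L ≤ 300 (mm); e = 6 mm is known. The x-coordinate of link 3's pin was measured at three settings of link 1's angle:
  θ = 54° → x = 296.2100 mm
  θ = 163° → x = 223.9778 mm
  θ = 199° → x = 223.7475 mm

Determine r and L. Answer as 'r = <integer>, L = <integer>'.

constraint per measurement: (x − r cos θ)² + (r sin θ − e)² = L²
subtracting the θ₁ and θ₂ equations cancels the r² and L² terms:
r = (x₁² − x₂²) / (2[(x₁cos θ₁ + e sin θ₁) − (x₂cos θ₂ + e sin θ₂)]) = 48.0000 → r = 48
L² = (x₁ − r cos θ₁)² + (r sin θ₁ − e)² = 72900.0148 → L = 270.0000 → L = 270
check at θ₃=199°: x = 223.7475 (printed 223.7475) ✓

r = 48, L = 270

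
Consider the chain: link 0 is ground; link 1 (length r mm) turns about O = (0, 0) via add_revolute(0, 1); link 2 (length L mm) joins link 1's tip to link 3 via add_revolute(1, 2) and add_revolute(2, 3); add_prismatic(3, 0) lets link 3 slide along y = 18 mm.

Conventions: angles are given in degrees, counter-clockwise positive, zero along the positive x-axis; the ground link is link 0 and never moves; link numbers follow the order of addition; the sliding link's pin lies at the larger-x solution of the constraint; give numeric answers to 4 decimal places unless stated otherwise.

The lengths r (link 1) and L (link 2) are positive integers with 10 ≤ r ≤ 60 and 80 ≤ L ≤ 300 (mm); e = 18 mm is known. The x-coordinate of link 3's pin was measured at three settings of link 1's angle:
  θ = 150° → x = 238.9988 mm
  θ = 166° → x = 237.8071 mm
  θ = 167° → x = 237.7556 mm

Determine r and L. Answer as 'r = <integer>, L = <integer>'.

constraint per measurement: (x − r cos θ)² + (r sin θ − e)² = L²
subtracting the θ₁ and θ₂ equations cancels the r² and L² terms:
r = (x₁² − x₂²) / (2[(x₁cos θ₁ + e sin θ₁) − (x₂cos θ₂ + e sin θ₂)]) = 10.0003 → r = 10
L² = (x₁ − r cos θ₁)² + (r sin θ₁ − e)² = 61504.0070 → L = 248.0000 → L = 248
check at θ₃=167°: x = 237.7556 (printed 237.7556) ✓

r = 10, L = 248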